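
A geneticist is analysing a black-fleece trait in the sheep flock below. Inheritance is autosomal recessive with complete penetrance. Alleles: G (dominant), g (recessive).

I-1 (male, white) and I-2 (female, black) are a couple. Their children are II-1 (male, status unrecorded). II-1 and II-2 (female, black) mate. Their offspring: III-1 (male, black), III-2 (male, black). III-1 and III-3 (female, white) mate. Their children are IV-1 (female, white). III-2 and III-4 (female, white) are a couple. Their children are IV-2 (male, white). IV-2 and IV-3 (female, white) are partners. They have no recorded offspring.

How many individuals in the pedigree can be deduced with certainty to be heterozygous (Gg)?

2

Obligate heterozygotes: IV-1 is white so carries G and received g from III-1 (gg), so IV-1 is Gg; IV-2 is white so carries G and received g from III-2 (gg), so IV-2 is Gg.
Every other individual is either homozygous by phenotype or has at least one consistent homozygous assignment, so the count is 2.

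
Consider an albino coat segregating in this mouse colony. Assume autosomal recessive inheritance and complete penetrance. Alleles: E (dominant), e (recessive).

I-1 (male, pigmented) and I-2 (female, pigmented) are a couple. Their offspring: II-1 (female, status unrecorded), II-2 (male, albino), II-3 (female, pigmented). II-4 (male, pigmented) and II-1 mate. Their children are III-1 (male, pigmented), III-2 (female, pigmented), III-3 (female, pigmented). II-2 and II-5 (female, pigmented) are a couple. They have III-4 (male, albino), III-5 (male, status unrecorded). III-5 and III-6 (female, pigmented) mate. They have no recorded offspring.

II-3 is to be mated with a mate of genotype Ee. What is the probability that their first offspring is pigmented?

5/6

I-1 is pigmented so carries E and passed e to II-2 (ee), so I-1 is Ee.
I-2 is pigmented so carries E and passed e to II-2 (ee), so I-2 is Ee.
II-3 is a pigmented offspring of I-1 (Ee) × I-2 (Ee), whose cross gives 1/4 EE : 1/2 Ee : 1/4 ee; conditioning on being pigmented, II-3 is EE with probability 1/3, Ee with probability 2/3.
Summing over parental genotype combinations, P(offspring is pigmented) = 1/3·1 + 2/3·3/4 = 5/6.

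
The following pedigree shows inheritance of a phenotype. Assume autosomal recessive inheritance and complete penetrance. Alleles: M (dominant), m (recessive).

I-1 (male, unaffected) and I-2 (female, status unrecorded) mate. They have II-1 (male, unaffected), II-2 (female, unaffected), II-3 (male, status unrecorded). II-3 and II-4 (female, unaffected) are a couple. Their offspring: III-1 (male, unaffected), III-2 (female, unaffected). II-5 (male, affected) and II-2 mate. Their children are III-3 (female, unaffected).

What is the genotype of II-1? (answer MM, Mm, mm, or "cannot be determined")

II-1's phenotype allows MM or Mm, and no parent or child forces a single allele at both positions; consistent genotype assignments exist with II-1 as MM or Mm.

cannot be determined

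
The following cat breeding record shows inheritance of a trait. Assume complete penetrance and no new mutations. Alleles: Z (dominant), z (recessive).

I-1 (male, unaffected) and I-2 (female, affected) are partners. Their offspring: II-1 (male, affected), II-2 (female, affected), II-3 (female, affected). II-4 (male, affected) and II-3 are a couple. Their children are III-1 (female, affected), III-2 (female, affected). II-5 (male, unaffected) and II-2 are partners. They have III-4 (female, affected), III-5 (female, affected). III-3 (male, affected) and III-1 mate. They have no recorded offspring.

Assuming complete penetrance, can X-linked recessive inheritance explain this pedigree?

No

Under X-linked recessive, II-2 (affected, female) cannot arise from I-1 (unaffected) × I-2 (affected).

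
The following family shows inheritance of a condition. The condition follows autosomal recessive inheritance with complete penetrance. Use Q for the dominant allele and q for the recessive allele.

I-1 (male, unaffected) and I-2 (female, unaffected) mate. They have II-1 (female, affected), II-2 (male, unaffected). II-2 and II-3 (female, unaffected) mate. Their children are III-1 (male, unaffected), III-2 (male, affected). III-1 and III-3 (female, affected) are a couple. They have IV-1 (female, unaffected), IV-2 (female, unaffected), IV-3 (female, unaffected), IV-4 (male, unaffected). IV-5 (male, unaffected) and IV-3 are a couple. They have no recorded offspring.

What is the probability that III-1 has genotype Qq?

II-2 is unaffected so carries Q and passed q to III-2 (qq), so II-2 is Qq.
II-3 is unaffected so carries Q and passed q to III-2 (qq), so II-3 is Qq.
Their cross gives offspring ratios 1/4 QQ : 1/2 Qq : 1/4 qq. Conditioning on III-1 being unaffected, P(Qq) = 1/2 / 3/4 = 2/3 before taking III-1's own offspring into account.
III-3 is affected, so III-3 is qq.
Now use III-1's offspring. Probability of each recorded status — unaffected daughter IV-1: 1/2 if III-1 is Qq, 1 if QQ; unaffected daughter IV-2: 1/2 if III-1 is Qq, 1 if QQ; unaffected daughter IV-3: 1/2 if III-1 is Qq, 1 if QQ; unaffected son IV-4: 1/2 if III-1 is Qq, 1 if QQ.
Bayes: P(Qq) = 2/3·1/16 / (2/3·1/16 + 1/3·1) = 1/9.

1/9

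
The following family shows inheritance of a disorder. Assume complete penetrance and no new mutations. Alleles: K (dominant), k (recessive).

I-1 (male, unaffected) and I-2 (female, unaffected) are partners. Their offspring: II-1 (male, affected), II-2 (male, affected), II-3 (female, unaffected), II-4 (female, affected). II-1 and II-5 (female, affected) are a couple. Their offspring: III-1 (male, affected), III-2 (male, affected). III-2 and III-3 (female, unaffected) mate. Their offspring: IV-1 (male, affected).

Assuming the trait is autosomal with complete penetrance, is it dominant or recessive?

I-1 and I-2 are both unaffected yet have an affected child II-1. Under dominance, an affected child requires at least one affected parent, so the trait cannot be dominant.

recessive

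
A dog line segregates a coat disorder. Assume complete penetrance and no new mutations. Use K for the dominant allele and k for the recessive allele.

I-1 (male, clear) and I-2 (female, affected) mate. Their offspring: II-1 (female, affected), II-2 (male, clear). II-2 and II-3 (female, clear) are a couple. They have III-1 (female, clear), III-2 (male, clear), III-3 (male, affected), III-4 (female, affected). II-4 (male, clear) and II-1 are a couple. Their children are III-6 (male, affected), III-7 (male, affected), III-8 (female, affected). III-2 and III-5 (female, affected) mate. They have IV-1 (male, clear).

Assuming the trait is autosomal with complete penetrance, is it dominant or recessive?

recessive

II-2 and II-3 are both clear yet have an affected child III-3. Under dominance, an affected child requires at least one affected parent, so the trait cannot be dominant.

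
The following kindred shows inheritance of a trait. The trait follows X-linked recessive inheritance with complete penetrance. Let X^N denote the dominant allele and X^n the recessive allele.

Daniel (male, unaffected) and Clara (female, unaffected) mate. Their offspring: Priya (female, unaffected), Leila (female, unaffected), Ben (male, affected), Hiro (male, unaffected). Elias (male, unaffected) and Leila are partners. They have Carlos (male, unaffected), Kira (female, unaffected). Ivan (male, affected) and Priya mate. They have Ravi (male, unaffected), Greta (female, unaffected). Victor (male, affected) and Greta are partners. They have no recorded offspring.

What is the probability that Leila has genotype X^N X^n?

Daniel is unaffected, so Daniel is X^N Y.
Clara is unaffected so carries N and passed n to Ben (X^n Y), so Clara is X^N X^n.
Their cross gives offspring ratios 1/2 X^N X^N : 1/2 X^N X^n. Conditioning on Leila being unaffected, P(X^N X^n) = 1/2 / 1 = 1/2 before taking Leila's own offspring into account.
Elias is unaffected, so Elias is X^N Y.
Now use Leila's offspring. Probability of each recorded status — unaffected son Carlos: 1/2 if Leila is X^N X^n, 1 if X^N X^N. (Kira: equally likely either way, so uninformative.)
Bayes: P(X^N X^n) = 1/2·1/2 / (1/2·1/2 + 1/2·1) = 1/3.

1/3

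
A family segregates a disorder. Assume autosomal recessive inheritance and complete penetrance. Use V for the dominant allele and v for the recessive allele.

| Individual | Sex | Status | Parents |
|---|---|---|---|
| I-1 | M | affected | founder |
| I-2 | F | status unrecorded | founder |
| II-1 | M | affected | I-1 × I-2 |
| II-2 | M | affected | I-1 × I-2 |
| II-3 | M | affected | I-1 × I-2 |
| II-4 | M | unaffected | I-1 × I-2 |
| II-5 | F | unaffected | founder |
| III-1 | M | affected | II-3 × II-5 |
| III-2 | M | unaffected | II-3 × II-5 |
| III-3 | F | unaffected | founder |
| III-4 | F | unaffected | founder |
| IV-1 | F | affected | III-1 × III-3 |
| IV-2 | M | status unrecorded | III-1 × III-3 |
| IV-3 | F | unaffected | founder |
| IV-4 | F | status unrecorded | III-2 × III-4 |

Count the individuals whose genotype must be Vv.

Obligate heterozygotes: I-2 passed V to II-4 (Vv, whose v came from I-1) and passed v to II-1 (vv), so I-2 is Vv; II-4 is unaffected so carries V and received v from I-1 (vv), so II-4 is Vv; II-5 is unaffected so carries V and passed v to III-1 (vv), so II-5 is Vv; III-2 is unaffected so carries V and received v from II-3 (vv), so III-2 is Vv; III-3 is unaffected so carries V and passed v to IV-1 (vv), so III-3 is Vv.
Every other individual is either homozygous by phenotype or has at least one consistent homozygous assignment, so the count is 5.

5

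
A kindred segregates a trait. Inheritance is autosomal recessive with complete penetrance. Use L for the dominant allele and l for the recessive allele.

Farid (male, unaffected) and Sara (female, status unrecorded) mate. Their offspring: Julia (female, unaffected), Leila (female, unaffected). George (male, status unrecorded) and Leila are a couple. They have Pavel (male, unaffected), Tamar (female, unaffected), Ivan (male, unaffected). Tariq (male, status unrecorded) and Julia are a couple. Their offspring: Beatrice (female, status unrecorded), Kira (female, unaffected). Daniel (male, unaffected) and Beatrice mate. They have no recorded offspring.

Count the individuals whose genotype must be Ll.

0

No individual's genotype is forced to Ll by the pedigree, so the count is 0.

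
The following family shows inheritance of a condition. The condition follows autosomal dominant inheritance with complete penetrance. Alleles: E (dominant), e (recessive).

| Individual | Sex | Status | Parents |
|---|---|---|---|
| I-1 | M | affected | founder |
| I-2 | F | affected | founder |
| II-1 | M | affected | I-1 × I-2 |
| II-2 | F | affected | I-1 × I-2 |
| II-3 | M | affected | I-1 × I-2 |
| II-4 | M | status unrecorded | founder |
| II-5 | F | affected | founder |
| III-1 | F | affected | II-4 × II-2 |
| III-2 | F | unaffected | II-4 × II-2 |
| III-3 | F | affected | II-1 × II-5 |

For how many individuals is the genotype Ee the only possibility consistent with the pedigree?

1

Obligate heterozygotes: II-2 is affected so carries E and passed e to III-2 (ee), so II-2 is Ee.
Every other individual is either homozygous by phenotype or has at least one consistent homozygous assignment, so the count is 1.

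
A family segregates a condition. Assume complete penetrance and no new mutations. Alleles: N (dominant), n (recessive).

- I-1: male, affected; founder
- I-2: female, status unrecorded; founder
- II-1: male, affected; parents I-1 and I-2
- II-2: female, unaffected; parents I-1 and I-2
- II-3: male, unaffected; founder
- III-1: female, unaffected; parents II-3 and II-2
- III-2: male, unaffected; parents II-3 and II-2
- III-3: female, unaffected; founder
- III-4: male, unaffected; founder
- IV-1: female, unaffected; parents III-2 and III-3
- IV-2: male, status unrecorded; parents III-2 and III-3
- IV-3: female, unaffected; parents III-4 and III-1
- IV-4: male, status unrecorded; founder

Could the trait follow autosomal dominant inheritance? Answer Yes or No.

Yes

A consistent assignment under autosomal dominant exists: I-1 Nn, I-2 Nn, II-1 NN, II-2 nn, II-3 nn, III-1 nn, III-2 nn, III-3 nn, III-4 nn, IV-1 nn, IV-2 nn, IV-3 nn, IV-4 NN.
In this assignment every recorded phenotype matches its genotype and every non-founder's genotype is obtainable from its parents' genotypes, so the pedigree is consistent.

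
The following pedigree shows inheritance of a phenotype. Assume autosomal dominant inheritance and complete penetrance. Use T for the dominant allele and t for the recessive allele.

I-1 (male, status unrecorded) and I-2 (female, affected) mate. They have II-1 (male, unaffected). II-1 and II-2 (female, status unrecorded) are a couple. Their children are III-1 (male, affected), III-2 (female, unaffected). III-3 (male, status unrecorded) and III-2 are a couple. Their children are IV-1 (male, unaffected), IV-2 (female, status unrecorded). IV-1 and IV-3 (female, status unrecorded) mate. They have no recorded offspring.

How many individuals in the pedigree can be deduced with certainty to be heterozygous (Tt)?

3

Obligate heterozygotes: I-2 is affected so carries T and passed t to II-1 (tt), so I-2 is Tt; II-2 passed T to III-1 (Tt, whose t came from II-1) and passed t to III-2 (tt), so II-2 is Tt; III-1 is affected so carries T and received t from II-1 (tt), so III-1 is Tt.
Every other individual is either homozygous by phenotype or has at least one consistent homozygous assignment, so the count is 3.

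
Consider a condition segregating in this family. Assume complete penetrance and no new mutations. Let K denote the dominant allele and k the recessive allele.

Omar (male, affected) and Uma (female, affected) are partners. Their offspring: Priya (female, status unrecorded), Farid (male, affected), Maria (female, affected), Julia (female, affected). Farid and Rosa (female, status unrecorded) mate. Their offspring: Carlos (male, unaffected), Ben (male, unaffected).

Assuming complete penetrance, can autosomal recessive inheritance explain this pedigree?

Yes

A consistent assignment under autosomal recessive exists: Omar kk, Uma kk, Priya kk, Farid kk, Maria kk, Julia kk, Rosa KK, Carlos Kk, Ben Kk.
In this assignment every recorded phenotype matches its genotype and every non-founder's genotype is obtainable from its parents' genotypes, so the pedigree is consistent.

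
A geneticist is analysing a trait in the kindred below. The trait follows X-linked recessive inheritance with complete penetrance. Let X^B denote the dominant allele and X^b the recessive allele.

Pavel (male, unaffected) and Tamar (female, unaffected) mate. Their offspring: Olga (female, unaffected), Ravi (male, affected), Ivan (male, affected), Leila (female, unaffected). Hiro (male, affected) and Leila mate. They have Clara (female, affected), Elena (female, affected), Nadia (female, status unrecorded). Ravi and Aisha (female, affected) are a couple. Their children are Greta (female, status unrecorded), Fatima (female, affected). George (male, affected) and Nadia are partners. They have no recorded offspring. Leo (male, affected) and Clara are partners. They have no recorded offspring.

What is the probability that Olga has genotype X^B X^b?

Pavel is unaffected, so Pavel is X^B Y.
Tamar is unaffected so carries B and passed b to Ravi (X^b Y), so Tamar is X^B X^b.
Their cross gives offspring ratios 1/2 X^B X^B : 1/2 X^B X^b. Conditioning on Olga being unaffected, P(X^B X^b) = 1/2 / 1 = 1/2.

1/2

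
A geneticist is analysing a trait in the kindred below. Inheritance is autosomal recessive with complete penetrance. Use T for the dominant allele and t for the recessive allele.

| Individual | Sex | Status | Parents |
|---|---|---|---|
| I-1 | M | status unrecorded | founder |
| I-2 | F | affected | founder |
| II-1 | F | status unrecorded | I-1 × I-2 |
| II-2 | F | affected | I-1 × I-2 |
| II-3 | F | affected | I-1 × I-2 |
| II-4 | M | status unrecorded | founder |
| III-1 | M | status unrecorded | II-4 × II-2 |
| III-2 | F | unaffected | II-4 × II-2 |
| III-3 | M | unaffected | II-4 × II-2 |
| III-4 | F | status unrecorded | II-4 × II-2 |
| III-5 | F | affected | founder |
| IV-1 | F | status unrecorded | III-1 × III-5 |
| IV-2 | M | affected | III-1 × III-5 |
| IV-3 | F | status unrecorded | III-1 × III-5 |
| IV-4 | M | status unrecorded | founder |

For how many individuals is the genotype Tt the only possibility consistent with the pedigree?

2

Obligate heterozygotes: III-2 is unaffected so carries T and received t from II-2 (tt), so III-2 is Tt; III-3 is unaffected so carries T and received t from II-2 (tt), so III-3 is Tt.
Every other individual is either homozygous by phenotype or has at least one consistent homozygous assignment, so the count is 2.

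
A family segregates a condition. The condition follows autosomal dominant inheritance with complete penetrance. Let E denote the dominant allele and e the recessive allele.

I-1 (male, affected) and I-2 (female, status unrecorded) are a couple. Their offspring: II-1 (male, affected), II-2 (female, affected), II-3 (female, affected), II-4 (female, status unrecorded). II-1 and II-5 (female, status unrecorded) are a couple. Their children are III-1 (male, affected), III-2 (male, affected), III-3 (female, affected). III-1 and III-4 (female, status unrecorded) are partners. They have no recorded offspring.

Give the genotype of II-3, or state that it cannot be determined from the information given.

II-3's phenotype allows EE or Ee, and no parent or child forces a single allele at both positions; consistent genotype assignments exist with II-3 as EE or Ee.

cannot be determined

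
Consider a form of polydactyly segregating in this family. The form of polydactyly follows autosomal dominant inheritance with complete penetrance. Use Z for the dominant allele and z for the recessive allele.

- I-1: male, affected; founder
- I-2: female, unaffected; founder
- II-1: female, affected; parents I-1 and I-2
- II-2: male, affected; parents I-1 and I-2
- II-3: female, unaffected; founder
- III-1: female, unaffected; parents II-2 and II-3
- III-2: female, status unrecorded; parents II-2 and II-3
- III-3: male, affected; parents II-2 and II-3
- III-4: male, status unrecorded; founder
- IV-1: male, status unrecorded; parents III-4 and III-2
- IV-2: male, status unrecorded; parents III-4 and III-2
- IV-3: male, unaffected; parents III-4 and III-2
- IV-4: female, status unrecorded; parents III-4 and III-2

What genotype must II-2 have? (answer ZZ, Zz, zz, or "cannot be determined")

From phenotype alone, II-2 is ZZ or Zz.
II-2 is affected so carries Z and received z from I-2 (zz), so II-2 is Zz.

Zz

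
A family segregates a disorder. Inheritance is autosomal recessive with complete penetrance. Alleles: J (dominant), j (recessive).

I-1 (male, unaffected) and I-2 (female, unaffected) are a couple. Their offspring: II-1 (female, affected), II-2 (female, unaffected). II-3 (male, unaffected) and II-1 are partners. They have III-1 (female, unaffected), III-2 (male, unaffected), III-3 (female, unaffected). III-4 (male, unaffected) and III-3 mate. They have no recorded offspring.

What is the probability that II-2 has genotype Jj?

I-1 is unaffected so carries J and passed j to II-1 (jj), so I-1 is Jj.
I-2 is unaffected so carries J and passed j to II-1 (jj), so I-2 is Jj.
Their cross gives offspring ratios 1/4 JJ : 1/2 Jj : 1/4 jj. Conditioning on II-2 being unaffected, P(Jj) = 1/2 / 3/4 = 2/3.

2/3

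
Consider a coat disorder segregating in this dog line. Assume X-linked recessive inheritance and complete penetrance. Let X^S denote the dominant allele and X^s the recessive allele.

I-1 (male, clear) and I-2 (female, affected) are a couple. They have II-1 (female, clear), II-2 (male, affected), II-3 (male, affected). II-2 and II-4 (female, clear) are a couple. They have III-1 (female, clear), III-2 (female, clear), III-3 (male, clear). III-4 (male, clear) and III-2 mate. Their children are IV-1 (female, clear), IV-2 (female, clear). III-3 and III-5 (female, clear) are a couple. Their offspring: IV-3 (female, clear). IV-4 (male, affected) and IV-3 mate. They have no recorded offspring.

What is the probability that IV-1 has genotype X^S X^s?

III-4 is clear, so III-4 is X^S Y.
III-2 is clear so carries S and received s from II-2 (X^s Y), so III-2 is X^S X^s.
Their cross gives offspring ratios 1/2 X^S X^S : 1/2 X^S X^s. Conditioning on IV-1 being clear, P(X^S X^s) = 1/2 / 1 = 1/2.

1/2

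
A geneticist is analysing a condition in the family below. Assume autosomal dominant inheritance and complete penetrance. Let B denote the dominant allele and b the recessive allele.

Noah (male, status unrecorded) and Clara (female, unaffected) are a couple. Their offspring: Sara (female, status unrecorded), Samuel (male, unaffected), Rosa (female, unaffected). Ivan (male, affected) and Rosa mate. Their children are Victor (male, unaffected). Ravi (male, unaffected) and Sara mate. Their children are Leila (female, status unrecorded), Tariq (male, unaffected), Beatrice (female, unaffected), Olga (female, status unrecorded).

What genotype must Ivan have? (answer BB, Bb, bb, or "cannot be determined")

From phenotype alone, Ivan is BB or Bb.
Ivan is affected so carries B and passed b to Victor (bb), so Ivan is Bb.

Bb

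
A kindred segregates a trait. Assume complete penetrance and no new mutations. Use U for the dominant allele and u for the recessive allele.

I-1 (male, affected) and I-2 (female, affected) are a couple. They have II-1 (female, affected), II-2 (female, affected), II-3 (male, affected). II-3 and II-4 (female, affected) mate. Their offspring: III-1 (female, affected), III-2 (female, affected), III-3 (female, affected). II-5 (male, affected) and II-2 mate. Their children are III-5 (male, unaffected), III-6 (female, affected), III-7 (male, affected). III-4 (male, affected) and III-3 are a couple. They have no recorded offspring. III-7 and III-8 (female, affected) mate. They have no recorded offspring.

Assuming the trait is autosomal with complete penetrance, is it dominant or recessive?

II-5 and II-2 are both affected yet have an unaffected child III-5. Under a recessive model two affected parents are homozygous and every child would be affected, so the trait cannot be recessive.

dominant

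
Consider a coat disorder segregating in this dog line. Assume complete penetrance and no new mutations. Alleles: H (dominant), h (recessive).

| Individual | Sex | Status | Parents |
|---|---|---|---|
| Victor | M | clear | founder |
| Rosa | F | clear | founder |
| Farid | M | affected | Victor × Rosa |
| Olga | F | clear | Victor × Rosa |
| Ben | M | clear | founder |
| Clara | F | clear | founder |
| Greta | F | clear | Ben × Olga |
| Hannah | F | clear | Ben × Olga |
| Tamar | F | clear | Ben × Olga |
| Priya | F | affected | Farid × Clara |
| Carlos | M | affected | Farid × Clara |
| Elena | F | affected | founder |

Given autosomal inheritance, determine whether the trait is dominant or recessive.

Victor and Rosa are both clear yet have an affected child Farid. Under dominance, an affected child requires at least one affected parent, so the trait cannot be dominant.

recessive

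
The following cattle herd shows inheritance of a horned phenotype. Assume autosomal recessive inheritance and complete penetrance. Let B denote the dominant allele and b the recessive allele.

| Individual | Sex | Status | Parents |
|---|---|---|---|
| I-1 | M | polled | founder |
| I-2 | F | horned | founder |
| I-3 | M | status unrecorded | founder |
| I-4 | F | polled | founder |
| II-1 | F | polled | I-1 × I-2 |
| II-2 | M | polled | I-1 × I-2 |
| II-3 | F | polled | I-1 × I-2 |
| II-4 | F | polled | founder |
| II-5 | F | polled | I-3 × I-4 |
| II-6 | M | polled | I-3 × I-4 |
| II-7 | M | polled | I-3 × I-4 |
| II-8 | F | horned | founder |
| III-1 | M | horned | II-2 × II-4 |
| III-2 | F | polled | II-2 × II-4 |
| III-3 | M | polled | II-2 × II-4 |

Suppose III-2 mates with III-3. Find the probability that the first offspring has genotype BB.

II-2 is polled so carries B and received b from I-2 (bb), so II-2 is Bb.
II-4 is polled so carries B and passed b to III-1 (bb), so II-4 is Bb.
III-2 is a polled offspring of II-2 (Bb) × II-4 (Bb), whose cross gives 1/4 BB : 1/2 Bb : 1/4 bb; conditioning on being polled, III-2 is BB with probability 1/3, Bb with probability 2/3.
III-3 is a polled offspring of II-2 (Bb) × II-4 (Bb), whose cross gives 1/4 BB : 1/2 Bb : 1/4 bb; conditioning on being polled, III-3 is BB with probability 1/3, Bb with probability 2/3.
Summing over parental genotype combinations, P(offspring has genotype BB) = 1/9·1 + 2/9·1/2 + 2/9·1/2 + 4/9·1/4 = 4/9.

4/9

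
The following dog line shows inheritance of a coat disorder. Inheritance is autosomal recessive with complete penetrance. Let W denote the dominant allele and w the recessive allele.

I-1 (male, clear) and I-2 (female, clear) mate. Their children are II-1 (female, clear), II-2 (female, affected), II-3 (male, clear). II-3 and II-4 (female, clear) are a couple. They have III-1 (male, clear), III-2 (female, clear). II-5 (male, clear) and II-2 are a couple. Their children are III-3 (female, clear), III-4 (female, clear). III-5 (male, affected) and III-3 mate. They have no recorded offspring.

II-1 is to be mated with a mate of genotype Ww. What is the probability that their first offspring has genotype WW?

1/3

I-1 is clear so carries W and passed w to II-2 (ww), so I-1 is Ww.
I-2 is clear so carries W and passed w to II-2 (ww), so I-2 is Ww.
II-1 is a clear offspring of I-1 (Ww) × I-2 (Ww), whose cross gives 1/4 WW : 1/2 Ww : 1/4 ww; conditioning on being clear, II-1 is WW with probability 1/3, Ww with probability 2/3.
Summing over parental genotype combinations, P(offspring has genotype WW) = 1/3·1/2 + 2/3·1/4 = 1/3.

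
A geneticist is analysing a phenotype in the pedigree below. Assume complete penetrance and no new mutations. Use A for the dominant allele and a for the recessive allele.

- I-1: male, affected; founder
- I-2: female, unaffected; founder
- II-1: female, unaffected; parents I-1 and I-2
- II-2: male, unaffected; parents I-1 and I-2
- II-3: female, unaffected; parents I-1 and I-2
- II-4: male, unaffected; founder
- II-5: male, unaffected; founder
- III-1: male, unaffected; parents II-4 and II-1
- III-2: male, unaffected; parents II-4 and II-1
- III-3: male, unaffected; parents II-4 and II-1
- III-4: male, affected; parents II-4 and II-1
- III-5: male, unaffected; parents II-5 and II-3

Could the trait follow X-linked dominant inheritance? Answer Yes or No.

No

Under X-linked dominant, II-1 (unaffected, female) cannot arise from I-1 (affected) × I-2 (unaffected).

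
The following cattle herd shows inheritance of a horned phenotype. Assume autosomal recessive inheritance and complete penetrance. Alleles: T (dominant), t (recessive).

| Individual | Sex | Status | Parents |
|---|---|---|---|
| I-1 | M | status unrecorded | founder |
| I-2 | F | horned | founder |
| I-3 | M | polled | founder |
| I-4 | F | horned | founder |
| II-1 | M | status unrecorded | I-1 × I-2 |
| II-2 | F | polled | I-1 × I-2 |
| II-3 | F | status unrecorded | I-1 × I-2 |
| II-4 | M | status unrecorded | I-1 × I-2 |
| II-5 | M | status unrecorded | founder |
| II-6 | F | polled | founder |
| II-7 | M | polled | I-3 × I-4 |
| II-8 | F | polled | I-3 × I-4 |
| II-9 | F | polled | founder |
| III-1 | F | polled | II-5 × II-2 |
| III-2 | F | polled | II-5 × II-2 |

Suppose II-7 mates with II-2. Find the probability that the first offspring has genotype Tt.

II-7 is polled so carries T and received t from I-4 (tt), so II-7 is Tt.
II-2 is polled so carries T and received t from I-2 (tt), so II-2 is Tt.
The cross gives 1/4 TT : 1/2 Tt : 1/4 tt, so P(offspring has genotype Tt) = 1/2.

1/2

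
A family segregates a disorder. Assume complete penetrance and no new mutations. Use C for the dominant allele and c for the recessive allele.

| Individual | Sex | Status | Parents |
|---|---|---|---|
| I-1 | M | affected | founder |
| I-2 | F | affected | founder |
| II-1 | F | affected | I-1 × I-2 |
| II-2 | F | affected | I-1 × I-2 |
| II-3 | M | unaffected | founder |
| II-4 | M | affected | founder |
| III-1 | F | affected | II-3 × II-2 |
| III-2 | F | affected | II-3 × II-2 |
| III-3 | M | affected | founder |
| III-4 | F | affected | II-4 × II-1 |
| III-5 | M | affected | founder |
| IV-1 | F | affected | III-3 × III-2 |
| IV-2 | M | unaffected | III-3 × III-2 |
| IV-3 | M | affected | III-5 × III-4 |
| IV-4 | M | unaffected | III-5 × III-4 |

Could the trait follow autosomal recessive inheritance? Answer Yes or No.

No

Under autosomal recessive, IV-2 (unaffected, male) cannot arise from III-3 (affected) × III-2 (affected).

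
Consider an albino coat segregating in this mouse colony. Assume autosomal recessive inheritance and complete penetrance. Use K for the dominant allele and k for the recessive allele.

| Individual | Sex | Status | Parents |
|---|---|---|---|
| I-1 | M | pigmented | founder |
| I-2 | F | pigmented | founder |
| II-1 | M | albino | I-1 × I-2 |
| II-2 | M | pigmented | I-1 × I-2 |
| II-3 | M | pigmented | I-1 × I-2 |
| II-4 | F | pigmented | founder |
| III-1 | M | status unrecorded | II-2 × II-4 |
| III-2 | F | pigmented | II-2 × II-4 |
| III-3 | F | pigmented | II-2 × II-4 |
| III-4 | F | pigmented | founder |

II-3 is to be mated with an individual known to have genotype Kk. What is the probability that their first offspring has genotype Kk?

1/2

I-1 is pigmented so carries K and passed k to II-1 (kk), so I-1 is Kk.
I-2 is pigmented so carries K and passed k to II-1 (kk), so I-2 is Kk.
II-3 is a pigmented offspring of I-1 (Kk) × I-2 (Kk), whose cross gives 1/4 KK : 1/2 Kk : 1/4 kk; conditioning on being pigmented, II-3 is KK with probability 1/3, Kk with probability 2/3.
Summing over parental genotype combinations, P(offspring has genotype Kk) = 1/3·1/2 + 2/3·1/2 = 1/2.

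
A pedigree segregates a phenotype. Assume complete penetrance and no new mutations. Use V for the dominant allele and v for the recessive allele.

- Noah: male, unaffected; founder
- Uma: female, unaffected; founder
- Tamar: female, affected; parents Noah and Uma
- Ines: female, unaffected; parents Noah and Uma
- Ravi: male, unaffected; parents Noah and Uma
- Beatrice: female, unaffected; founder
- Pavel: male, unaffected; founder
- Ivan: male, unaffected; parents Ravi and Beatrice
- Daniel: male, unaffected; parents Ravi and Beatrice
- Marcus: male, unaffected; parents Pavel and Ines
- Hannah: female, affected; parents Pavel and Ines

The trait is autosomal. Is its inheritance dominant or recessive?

recessive

Noah and Uma are both unaffected yet have an affected child Tamar. Under dominance, an affected child requires at least one affected parent, so the trait cannot be dominant.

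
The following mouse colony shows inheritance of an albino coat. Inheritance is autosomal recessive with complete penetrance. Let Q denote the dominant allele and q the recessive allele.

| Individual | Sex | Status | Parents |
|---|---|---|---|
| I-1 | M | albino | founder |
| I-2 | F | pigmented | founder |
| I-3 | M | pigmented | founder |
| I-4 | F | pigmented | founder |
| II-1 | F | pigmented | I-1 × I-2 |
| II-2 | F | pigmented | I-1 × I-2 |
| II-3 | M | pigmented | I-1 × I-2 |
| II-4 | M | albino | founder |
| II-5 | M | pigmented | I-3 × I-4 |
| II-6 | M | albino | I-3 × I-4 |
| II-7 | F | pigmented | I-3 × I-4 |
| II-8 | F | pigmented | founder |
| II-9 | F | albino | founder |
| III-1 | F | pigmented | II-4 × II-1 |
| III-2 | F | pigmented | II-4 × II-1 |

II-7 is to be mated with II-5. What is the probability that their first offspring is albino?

1/9

I-3 is pigmented so carries Q and passed q to II-6 (qq), so I-3 is Qq.
I-4 is pigmented so carries Q and passed q to II-6 (qq), so I-4 is Qq.
II-7 is a pigmented offspring of I-3 (Qq) × I-4 (Qq), whose cross gives 1/4 QQ : 1/2 Qq : 1/4 qq; conditioning on being pigmented, II-7 is QQ with probability 1/3, Qq with probability 2/3.
II-5 is a pigmented offspring of I-3 (Qq) × I-4 (Qq), whose cross gives 1/4 QQ : 1/2 Qq : 1/4 qq; conditioning on being pigmented, II-5 is QQ with probability 1/3, Qq with probability 2/3.
Summing over parental genotype combinations, P(offspring is albino) = 4/9·1/4 = 1/9.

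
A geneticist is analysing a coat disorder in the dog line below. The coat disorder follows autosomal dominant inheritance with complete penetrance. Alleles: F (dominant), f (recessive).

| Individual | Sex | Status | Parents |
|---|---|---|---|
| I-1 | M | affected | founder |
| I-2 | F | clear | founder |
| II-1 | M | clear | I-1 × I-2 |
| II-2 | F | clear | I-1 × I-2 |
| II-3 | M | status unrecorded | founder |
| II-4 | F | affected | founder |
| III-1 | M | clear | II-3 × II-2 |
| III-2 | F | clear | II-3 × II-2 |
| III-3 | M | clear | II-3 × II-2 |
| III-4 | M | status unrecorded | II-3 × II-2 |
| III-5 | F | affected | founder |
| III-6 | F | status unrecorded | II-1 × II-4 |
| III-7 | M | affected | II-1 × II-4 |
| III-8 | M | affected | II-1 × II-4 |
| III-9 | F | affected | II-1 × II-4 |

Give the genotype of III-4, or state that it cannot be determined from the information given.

III-4's phenotype is unrecorded, and no parent or child forces a single allele at both positions; consistent genotype assignments exist with III-4 as Ff or ff.

cannot be determined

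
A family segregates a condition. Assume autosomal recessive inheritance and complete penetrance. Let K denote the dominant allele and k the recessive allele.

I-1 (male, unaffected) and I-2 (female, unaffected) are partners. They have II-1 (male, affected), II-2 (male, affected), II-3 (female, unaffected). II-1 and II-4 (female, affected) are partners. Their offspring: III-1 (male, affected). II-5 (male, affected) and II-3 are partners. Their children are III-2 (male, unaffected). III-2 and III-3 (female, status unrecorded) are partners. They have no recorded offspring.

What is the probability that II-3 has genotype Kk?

I-1 is unaffected so carries K and passed k to II-1 (kk), so I-1 is Kk.
I-2 is unaffected so carries K and passed k to II-1 (kk), so I-2 is Kk.
Their cross gives offspring ratios 1/4 KK : 1/2 Kk : 1/4 kk. Conditioning on II-3 being unaffected, P(Kk) = 1/2 / 3/4 = 2/3 before taking II-3's own offspring into account.
II-5 is affected, so II-5 is kk.
Now use II-3's offspring. Probability of each recorded status — unaffected son III-2: 1/2 if II-3 is Kk, 1 if KK.
Bayes: P(Kk) = 2/3·1/2 / (2/3·1/2 + 1/3·1) = 1/2.

1/2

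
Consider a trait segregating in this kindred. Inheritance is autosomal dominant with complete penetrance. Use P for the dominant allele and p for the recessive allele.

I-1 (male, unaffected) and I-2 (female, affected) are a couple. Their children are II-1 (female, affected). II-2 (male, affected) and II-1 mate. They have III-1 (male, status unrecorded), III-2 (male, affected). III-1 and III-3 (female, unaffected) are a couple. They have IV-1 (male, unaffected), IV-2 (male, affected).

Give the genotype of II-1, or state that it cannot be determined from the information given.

Pp

From phenotype alone, II-1 is PP or Pp.
II-1 is affected so carries P and received p from I-1 (pp), so II-1 is Pp.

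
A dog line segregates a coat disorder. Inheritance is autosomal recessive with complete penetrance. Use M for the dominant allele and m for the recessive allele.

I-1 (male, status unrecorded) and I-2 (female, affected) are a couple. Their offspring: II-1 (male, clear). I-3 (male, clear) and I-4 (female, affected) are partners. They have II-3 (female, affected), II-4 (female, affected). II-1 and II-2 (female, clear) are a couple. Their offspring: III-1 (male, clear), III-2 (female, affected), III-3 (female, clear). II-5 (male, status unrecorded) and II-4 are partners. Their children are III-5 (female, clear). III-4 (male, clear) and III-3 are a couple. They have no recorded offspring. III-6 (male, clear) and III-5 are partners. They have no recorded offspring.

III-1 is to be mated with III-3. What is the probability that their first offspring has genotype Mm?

4/9

II-1 is clear so carries M and received m from I-2 (mm), so II-1 is Mm.
II-2 is clear so carries M and passed m to III-2 (mm), so II-2 is Mm.
III-1 is a clear offspring of II-1 (Mm) × II-2 (Mm), whose cross gives 1/4 MM : 1/2 Mm : 1/4 mm; conditioning on being clear, III-1 is MM with probability 1/3, Mm with probability 2/3.
III-3 is a clear offspring of II-1 (Mm) × II-2 (Mm), whose cross gives 1/4 MM : 1/2 Mm : 1/4 mm; conditioning on being clear, III-3 is MM with probability 1/3, Mm with probability 2/3.
Summing over parental genotype combinations, P(offspring has genotype Mm) = 2/9·1/2 + 2/9·1/2 + 4/9·1/2 = 4/9.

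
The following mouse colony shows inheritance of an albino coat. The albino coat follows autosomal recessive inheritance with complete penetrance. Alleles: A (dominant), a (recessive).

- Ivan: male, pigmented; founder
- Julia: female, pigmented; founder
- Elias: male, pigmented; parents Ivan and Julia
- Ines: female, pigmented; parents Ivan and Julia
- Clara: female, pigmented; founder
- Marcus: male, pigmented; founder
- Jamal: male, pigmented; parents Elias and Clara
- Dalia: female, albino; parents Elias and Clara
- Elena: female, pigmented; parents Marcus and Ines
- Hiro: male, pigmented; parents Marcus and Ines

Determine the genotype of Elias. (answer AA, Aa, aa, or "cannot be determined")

From phenotype alone, Elias is AA or Aa.
Elias is pigmented so carries A and passed a to Dalia (aa), so Elias is Aa.

Aa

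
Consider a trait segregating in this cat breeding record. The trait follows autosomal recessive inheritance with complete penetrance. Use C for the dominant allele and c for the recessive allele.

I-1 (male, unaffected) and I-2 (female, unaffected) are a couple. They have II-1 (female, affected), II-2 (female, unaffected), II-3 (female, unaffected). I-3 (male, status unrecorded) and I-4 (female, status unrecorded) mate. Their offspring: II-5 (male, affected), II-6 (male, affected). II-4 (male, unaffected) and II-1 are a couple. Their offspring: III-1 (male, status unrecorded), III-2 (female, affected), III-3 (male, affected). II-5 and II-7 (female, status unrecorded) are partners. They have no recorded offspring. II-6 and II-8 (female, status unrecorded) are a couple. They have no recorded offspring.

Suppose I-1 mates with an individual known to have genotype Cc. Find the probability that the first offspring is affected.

I-1 is unaffected so carries C and passed c to II-1 (cc), so I-1 is Cc.
The cross gives 1/4 CC : 1/2 Cc : 1/4 cc, so P(offspring is affected) = 1/4.

1/4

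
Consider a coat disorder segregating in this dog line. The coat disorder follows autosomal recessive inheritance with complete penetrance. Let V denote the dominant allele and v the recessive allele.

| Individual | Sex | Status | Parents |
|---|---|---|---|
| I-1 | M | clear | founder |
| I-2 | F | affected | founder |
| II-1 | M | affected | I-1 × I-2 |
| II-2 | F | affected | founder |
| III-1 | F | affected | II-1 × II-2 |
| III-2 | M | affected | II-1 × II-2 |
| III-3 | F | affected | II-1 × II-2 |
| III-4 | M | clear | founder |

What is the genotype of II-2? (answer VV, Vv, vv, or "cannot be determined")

II-2 is affected, so II-2 is vv.

vv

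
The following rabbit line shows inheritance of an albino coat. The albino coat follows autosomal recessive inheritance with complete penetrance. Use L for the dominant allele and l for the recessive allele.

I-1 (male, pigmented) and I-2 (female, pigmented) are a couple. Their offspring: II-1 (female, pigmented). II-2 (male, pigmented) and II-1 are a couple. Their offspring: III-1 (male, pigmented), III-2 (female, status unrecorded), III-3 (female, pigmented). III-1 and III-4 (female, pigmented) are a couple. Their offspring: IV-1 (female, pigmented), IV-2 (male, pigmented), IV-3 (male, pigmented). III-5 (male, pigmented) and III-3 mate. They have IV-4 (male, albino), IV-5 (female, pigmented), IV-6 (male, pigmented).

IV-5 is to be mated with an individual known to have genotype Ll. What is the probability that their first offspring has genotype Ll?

III-5 is pigmented so carries L and passed l to IV-4 (ll), so III-5 is Ll.
III-3 is pigmented so carries L and passed l to IV-4 (ll), so III-3 is Ll.
IV-5 is a pigmented offspring of III-5 (Ll) × III-3 (Ll), whose cross gives 1/4 LL : 1/2 Ll : 1/4 ll; conditioning on being pigmented, IV-5 is LL with probability 1/3, Ll with probability 2/3.
Summing over parental genotype combinations, P(offspring has genotype Ll) = 1/3·1/2 + 2/3·1/2 = 1/2.

1/2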